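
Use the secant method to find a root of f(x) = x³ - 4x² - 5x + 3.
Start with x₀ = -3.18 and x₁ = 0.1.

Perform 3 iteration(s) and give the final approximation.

f(x) = x³ - 4x² - 5x + 3
x₀ = -3.18, x₁ = 0.1

Secant formula: x_{n+1} = x_n - f(x_n)(x_n - x_{n-1})/(f(x_n) - f(x_{n-1}))

Iteration 1:
  f(-3.180000) = -53.707032
  f(0.100000) = 2.461000
  x_2 = 0.100000 - 2.461000×(0.100000 - (-3.180000))/(2.461000 - (-53.707032))
       = -0.043713
Iteration 2:
  f(0.100000) = 2.461000
  f(-0.043713) = 3.210838
  x_3 = -0.043713 - 3.210838×(-0.043713 - 0.100000)/(3.210838 - 2.461000)
       = 0.571672
Iteration 3:
  f(-0.043713) = 3.210838
  f(0.571672) = -0.978769
  x_4 = 0.571672 - (-0.978769)×(0.571672 - (-0.043713))/(-0.978769 - 3.210838)
       = 0.427907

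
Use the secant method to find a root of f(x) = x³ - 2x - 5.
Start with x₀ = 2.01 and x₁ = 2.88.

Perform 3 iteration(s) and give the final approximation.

f(x) = x³ - 2x - 5
x₀ = 2.01, x₁ = 2.88

Secant formula: x_{n+1} = x_n - f(x_n)(x_n - x_{n-1})/(f(x_n) - f(x_{n-1}))

Iteration 1:
  f(2.010000) = -0.899399
  f(2.880000) = 13.127872
  x_2 = 2.880000 - 13.127872×(2.880000 - 2.010000)/(13.127872 - (-0.899399))
       = 2.065783
Iteration 2:
  f(2.880000) = 13.127872
  f(2.065783) = -0.315926
  x_3 = 2.065783 - (-0.315926)×(2.065783 - 2.880000)/(-0.315926 - 13.127872)
       = 2.084916
Iteration 3:
  f(2.065783) = -0.315926
  f(2.084916) = -0.106958
  x_4 = 2.084916 - (-0.106958)×(2.084916 - 2.065783)/(-0.106958 - (-0.315926))
       = 2.094710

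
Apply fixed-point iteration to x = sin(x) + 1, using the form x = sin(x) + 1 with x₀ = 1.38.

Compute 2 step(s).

Equation: x = sin(x) + 1
Fixed-point form: x = sin(x) + 1
x₀ = 1.38

x_1 = g(1.380000) = 1.981854
x_2 = g(1.981854) = 1.916699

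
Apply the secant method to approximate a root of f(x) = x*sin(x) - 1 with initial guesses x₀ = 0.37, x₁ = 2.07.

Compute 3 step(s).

f(x) = x*sin(x) - 1
x₀ = 0.37, x₁ = 2.07

Secant formula: x_{n+1} = x_n - f(x_n)(x_n - x_{n-1})/(f(x_n) - f(x_{n-1}))

Iteration 1:
  f(0.370000) = -0.866202
  f(2.070000) = 0.817386
  x_2 = 2.070000 - 0.817386×(2.070000 - 0.370000)/(0.817386 - (-0.866202))
       = 1.244646
Iteration 2:
  f(2.070000) = 0.817386
  f(1.244646) = 0.179032
  x_3 = 1.244646 - 0.179032×(1.244646 - 2.070000)/(0.179032 - 0.817386)
       = 1.013168
Iteration 3:
  f(1.244646) = 0.179032
  f(1.013168) = -0.140314
  x_4 = 1.013168 - (-0.140314)×(1.013168 - 1.244646)/(-0.140314 - 0.179032)
       = 1.114875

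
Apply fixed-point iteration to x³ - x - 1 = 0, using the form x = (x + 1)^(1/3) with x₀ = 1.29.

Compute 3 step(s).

Equation: x³ - x - 1 = 0
Fixed-point form: x = (x + 1)^(1/3)
x₀ = 1.29

x_1 = g(1.290000) = 1.318090
x_2 = g(1.318090) = 1.323458
x_3 = g(1.323458) = 1.324479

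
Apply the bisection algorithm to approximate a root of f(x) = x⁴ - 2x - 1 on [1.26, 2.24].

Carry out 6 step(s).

f(x) = x⁴ - 2x - 1
Initial interval: [1.26, 2.24]

Iteration 1:
  c_1 = (1.260000 + 2.240000)/2 = 1.750000
  f(c_1) = f(1.750000) = 4.878906
  f(a) × f(c) < 0, new interval: [1.260000, 1.750000]
Iteration 2:
  c_2 = (1.260000 + 1.750000)/2 = 1.505000
  f(c_2) = f(1.505000) = 1.120338
  f(a) × f(c) < 0, new interval: [1.260000, 1.505000]
Iteration 3:
  c_3 = (1.260000 + 1.505000)/2 = 1.382500
  f(c_3) = f(1.382500) = -0.111908
  f(a) × f(c) ≥ 0, new interval: [1.382500, 1.505000]
Iteration 4:
  c_4 = (1.382500 + 1.505000)/2 = 1.443750
  f(c_4) = f(1.443750) = 0.457282
  f(a) × f(c) < 0, new interval: [1.382500, 1.443750]
Iteration 5:
  c_5 = (1.382500 + 1.443750)/2 = 1.413125
  f(c_5) = f(1.413125) = 0.161449
  f(a) × f(c) < 0, new interval: [1.382500, 1.413125]
Iteration 6:
  c_6 = (1.382500 + 1.413125)/2 = 1.397812
  f(c_6) = f(1.397812) = 0.022021
  f(a) × f(c) < 0, new interval: [1.382500, 1.397812]

After 6 iteration(s), the approximation is c_6 = 1.397812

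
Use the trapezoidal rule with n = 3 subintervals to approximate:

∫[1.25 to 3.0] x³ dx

f(x) = x³
a = 1.25, b = 3.0, n = 3
h = (b - a)/n = 0.583333

Trapezoidal rule: (h/2)[f(x₀) + 2f(x₁) + 2f(x₂) + ... + f(xₙ)]

x_0 = 1.2500, f(x_0) = 1.953125, coefficient = 1
x_1 = 1.8333, f(x_1) = 6.162037, coefficient = 2
x_2 = 2.4167, f(x_2) = 14.114005, coefficient = 2
x_3 = 3.0000, f(x_3) = 27.000000, coefficient = 1

I ≈ (0.583333/2) × 69.505208 = 20.272352
Exact value: 19.639648
Error: 0.632704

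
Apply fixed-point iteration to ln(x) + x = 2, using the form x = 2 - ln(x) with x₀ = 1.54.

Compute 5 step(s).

Equation: ln(x) + x = 2
Fixed-point form: x = 2 - ln(x)
x₀ = 1.54

x_1 = g(1.540000) = 1.568218
x_2 = g(1.568218) = 1.550060
x_3 = g(1.550060) = 1.561706
x_4 = g(1.561706) = 1.554221
x_5 = g(1.554221) = 1.559025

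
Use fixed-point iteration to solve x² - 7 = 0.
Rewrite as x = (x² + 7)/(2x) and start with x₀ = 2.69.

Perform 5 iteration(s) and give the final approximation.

Equation: x² - 7 = 0
Fixed-point form: x = (x² + 7)/(2x)
x₀ = 2.69

x_1 = g(2.690000) = 2.646115
x_2 = g(2.646115) = 2.645751
x_3 = g(2.645751) = 2.645751
x_4 = g(2.645751) = 2.645751
x_5 = g(2.645751) = 2.645751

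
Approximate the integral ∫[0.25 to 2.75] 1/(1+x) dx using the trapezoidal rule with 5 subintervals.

f(x) = 1/(1+x)
a = 0.25, b = 2.75, n = 5
h = (b - a)/n = 0.500000

Trapezoidal rule: (h/2)[f(x₀) + 2f(x₁) + 2f(x₂) + ... + f(xₙ)]

x_0 = 0.2500, f(x_0) = 0.800000, coefficient = 1
x_1 = 0.7500, f(x_1) = 0.571429, coefficient = 2
x_2 = 1.2500, f(x_2) = 0.444444, coefficient = 2
x_3 = 1.7500, f(x_3) = 0.363636, coefficient = 2
x_4 = 2.2500, f(x_4) = 0.307692, coefficient = 2
x_5 = 2.7500, f(x_5) = 0.266667, coefficient = 1

I ≈ (0.500000/2) × 4.441070 = 1.110268
Exact value: 1.098612
Error: 0.011655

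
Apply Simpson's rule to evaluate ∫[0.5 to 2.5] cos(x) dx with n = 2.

f(x) = cos(x)
a = 0.5, b = 2.5, n = 2
h = (b - a)/n = 1.000000

Simpson's rule: (h/3)[f(x₀) + 4f(x₁) + 2f(x₂) + ... + f(xₙ)]

x_0 = 0.5000, f(x_0) = 0.877583, coefficient = 1
x_1 = 1.5000, f(x_1) = 0.070737, coefficient = 4
x_2 = 2.5000, f(x_2) = -0.801144, coefficient = 1

I ≈ (1.000000/3) × 0.359388 = 0.119796
Exact value: 0.119047
Error: 0.000749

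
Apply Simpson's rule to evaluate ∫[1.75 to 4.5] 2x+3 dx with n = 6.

f(x) = 2x+3
a = 1.75, b = 4.5, n = 6
h = (b - a)/n = 0.458333

Simpson's rule: (h/3)[f(x₀) + 4f(x₁) + 2f(x₂) + ... + f(xₙ)]

x_0 = 1.7500, f(x_0) = 6.500000, coefficient = 1
x_1 = 2.2083, f(x_1) = 7.416667, coefficient = 4
x_2 = 2.6667, f(x_2) = 8.333333, coefficient = 2
x_3 = 3.1250, f(x_3) = 9.250000, coefficient = 4
x_4 = 3.5833, f(x_4) = 10.166667, coefficient = 2
x_5 = 4.0417, f(x_5) = 11.083333, coefficient = 4
x_6 = 4.5000, f(x_6) = 12.000000, coefficient = 1

I ≈ (0.458333/3) × 166.500000 = 25.437500
Exact value: 25.437500
Error: 0.000000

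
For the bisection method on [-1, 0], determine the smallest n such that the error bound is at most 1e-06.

We need (b-a)/2^n ≤ 1e-06
(0 - (-1))/2^n ≤ 1e-06
1/2^n ≤ 1e-06
2^n ≥ 1000000
n ≥ log₂(1000000) = 19.93
n ≥ 20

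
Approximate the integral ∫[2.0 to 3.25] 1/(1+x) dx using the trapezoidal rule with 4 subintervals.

f(x) = 1/(1+x)
a = 2.0, b = 3.25, n = 4
h = (b - a)/n = 0.312500

Trapezoidal rule: (h/2)[f(x₀) + 2f(x₁) + 2f(x₂) + ... + f(xₙ)]

x_0 = 2.0000, f(x_0) = 0.333333, coefficient = 1
x_1 = 2.3125, f(x_1) = 0.301887, coefficient = 2
x_2 = 2.6250, f(x_2) = 0.275862, coefficient = 2
x_3 = 2.9375, f(x_3) = 0.253968, coefficient = 2
x_4 = 3.2500, f(x_4) = 0.235294, coefficient = 1

I ≈ (0.312500/2) × 2.232062 = 0.348760
Exact value: 0.348307
Error: 0.000453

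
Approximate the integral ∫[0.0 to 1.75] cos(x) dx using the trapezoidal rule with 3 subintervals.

f(x) = cos(x)
a = 0.0, b = 1.75, n = 3
h = (b - a)/n = 0.583333

Trapezoidal rule: (h/2)[f(x₀) + 2f(x₁) + 2f(x₂) + ... + f(xₙ)]

x_0 = 0.0000, f(x_0) = 1.000000, coefficient = 1
x_1 = 0.5833, f(x_1) = 0.834631, coefficient = 2
x_2 = 1.1667, f(x_2) = 0.393219, coefficient = 2
x_3 = 1.7500, f(x_3) = -0.178246, coefficient = 1

I ≈ (0.583333/2) × 3.277454 = 0.955924
Exact value: 0.983986
Error: 0.028062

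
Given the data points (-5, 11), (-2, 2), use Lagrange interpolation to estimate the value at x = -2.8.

Lagrange interpolation formula:
P(x) = Σ yᵢ × Lᵢ(x)
where Lᵢ(x) = Π_{j≠i} (x - xⱼ)/(xᵢ - xⱼ)

L_0(-2.8) = (-2.8 - (-2))/(-5 - (-2)) = 0.266667
L_1(-2.8) = (-2.8 - (-5))/(-2 - (-5)) = 0.733333

P(-2.8) = 11×L_0(-2.8) + 2×L_1(-2.8)
P(-2.8) = 4.400000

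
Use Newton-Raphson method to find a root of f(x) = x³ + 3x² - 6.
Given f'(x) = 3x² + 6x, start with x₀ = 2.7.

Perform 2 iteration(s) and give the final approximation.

f(x) = x³ + 3x² - 6
f'(x) = 3x² + 6x
x₀ = 2.7

Newton-Raphson formula: x_{n+1} = x_n - f(x_n)/f'(x_n)

Iteration 1:
  f(2.700000) = 35.553000
  f'(2.700000) = 38.070000
  x_1 = 2.700000 - 35.553000/38.070000 = 1.766115
Iteration 2:
  f(1.766115) = 8.866287
  f'(1.766115) = 19.954177
  x_2 = 1.766115 - 8.866287/19.954177 = 1.321783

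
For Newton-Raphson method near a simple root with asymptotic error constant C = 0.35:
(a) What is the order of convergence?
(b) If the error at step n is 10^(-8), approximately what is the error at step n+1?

(a) Newton-Raphson has quadratic (order 2) convergence near simple roots.
    This means |e_{n+1}| ≈ C|e_n|².

(b) With |e_n| = 10^(-8) and C = 0.35:
    |e_{n+1}| ≈ 0.35 × (10^(-8))² = 0.35 × 10^(-16)

(a) 2 (quadratic); (b) |e_{n+1}| ≈ 3.500e-17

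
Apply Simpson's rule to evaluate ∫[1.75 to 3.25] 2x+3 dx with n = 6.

f(x) = 2x+3
a = 1.75, b = 3.25, n = 6
h = (b - a)/n = 0.250000

Simpson's rule: (h/3)[f(x₀) + 4f(x₁) + 2f(x₂) + ... + f(xₙ)]

x_0 = 1.7500, f(x_0) = 6.500000, coefficient = 1
x_1 = 2.0000, f(x_1) = 7.000000, coefficient = 4
x_2 = 2.2500, f(x_2) = 7.500000, coefficient = 2
x_3 = 2.5000, f(x_3) = 8.000000, coefficient = 4
x_4 = 2.7500, f(x_4) = 8.500000, coefficient = 2
x_5 = 3.0000, f(x_5) = 9.000000, coefficient = 4
x_6 = 3.2500, f(x_6) = 9.500000, coefficient = 1

I ≈ (0.250000/3) × 144.000000 = 12.000000
Exact value: 12.000000
Error: 0.000000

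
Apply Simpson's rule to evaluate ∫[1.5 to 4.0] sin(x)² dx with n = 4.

f(x) = sin(x)²
a = 1.5, b = 4.0, n = 4
h = (b - a)/n = 0.625000

Simpson's rule: (h/3)[f(x₀) + 4f(x₁) + 2f(x₂) + ... + f(xₙ)]

x_0 = 1.5000, f(x_0) = 0.994996, coefficient = 1
x_1 = 2.1250, f(x_1) = 0.723044, coefficient = 4
x_2 = 2.7500, f(x_2) = 0.145665, coefficient = 2
x_3 = 3.3750, f(x_3) = 0.053497, coefficient = 4
x_4 = 4.0000, f(x_4) = 0.572750, coefficient = 1

I ≈ (0.625000/3) × 4.965239 = 1.034425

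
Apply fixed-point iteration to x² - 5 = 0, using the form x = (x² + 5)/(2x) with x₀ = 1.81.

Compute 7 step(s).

Equation: x² - 5 = 0
Fixed-point form: x = (x² + 5)/(2x)
x₀ = 1.81

x_1 = g(1.810000) = 2.286215
x_2 = g(2.286215) = 2.236618
x_3 = g(2.236618) = 2.236068
x_4 = g(2.236068) = 2.236068
x_5 = g(2.236068) = 2.236068
x_6 = g(2.236068) = 2.236068
x_7 = g(2.236068) = 2.236068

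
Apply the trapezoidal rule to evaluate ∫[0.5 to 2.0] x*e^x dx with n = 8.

f(x) = x*e^x
a = 0.5, b = 2.0, n = 8
h = (b - a)/n = 0.187500

Trapezoidal rule: (h/2)[f(x₀) + 2f(x₁) + 2f(x₂) + ... + f(xₙ)]

x_0 = 0.5000, f(x_0) = 0.824361, coefficient = 1
x_1 = 0.6875, f(x_1) = 1.367257, coefficient = 2
x_2 = 0.8750, f(x_2) = 2.099016, coefficient = 2
x_3 = 1.0625, f(x_3) = 3.074446, coefficient = 2
x_4 = 1.2500, f(x_4) = 4.362929, coefficient = 2
x_5 = 1.4375, f(x_5) = 6.052101, coefficient = 2
x_6 = 1.6250, f(x_6) = 8.252431, coefficient = 2
x_7 = 1.8125, f(x_7) = 11.102909, coefficient = 2
x_8 = 2.0000, f(x_8) = 14.778112, coefficient = 1

I ≈ (0.187500/2) × 88.224649 = 8.271061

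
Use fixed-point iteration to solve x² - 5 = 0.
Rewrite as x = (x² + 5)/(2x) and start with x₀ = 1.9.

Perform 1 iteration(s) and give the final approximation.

Equation: x² - 5 = 0
Fixed-point form: x = (x² + 5)/(2x)
x₀ = 1.9

x_1 = g(1.900000) = 2.265789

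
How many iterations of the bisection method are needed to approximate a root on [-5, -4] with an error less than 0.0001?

We need (b-a)/2^n ≤ 0.0001
(-4 - (-5))/2^n ≤ 0.0001
1/2^n ≤ 0.0001
2^n ≥ 10000
n ≥ log₂(10000) = 13.29
n ≥ 14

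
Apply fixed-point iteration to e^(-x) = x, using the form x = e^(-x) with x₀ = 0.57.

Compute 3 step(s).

Equation: e^(-x) = x
Fixed-point form: x = e^(-x)
x₀ = 0.57

x_1 = g(0.570000) = 0.565525
x_2 = g(0.565525) = 0.568062
x_3 = g(0.568062) = 0.566623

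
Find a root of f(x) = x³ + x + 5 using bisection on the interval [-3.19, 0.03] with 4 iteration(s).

f(x) = x³ + x + 5
Initial interval: [-3.19, 0.03]

Iteration 1:
  c_1 = (-3.190000 + 0.030000)/2 = -1.580000
  f(c_1) = f(-1.580000) = -0.524312
  f(a) × f(c) ≥ 0, new interval: [-1.580000, 0.030000]
Iteration 2:
  c_2 = (-1.580000 + 0.030000)/2 = -0.775000
  f(c_2) = f(-0.775000) = 3.759516
  f(a) × f(c) < 0, new interval: [-1.580000, -0.775000]
Iteration 3:
  c_3 = (-1.580000 + (-0.775000))/2 = -1.177500
  f(c_3) = f(-1.177500) = 2.189889
  f(a) × f(c) < 0, new interval: [-1.580000, -1.177500]
Iteration 4:
  c_4 = (-1.580000 + (-1.177500))/2 = -1.378750
  f(c_4) = f(-1.378750) = 1.000313
  f(a) × f(c) < 0, new interval: [-1.580000, -1.378750]

After 4 iteration(s), the approximation is c_4 = -1.378750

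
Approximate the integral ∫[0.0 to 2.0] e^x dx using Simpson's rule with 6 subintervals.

f(x) = e^x
a = 0.0, b = 2.0, n = 6
h = (b - a)/n = 0.333333

Simpson's rule: (h/3)[f(x₀) + 4f(x₁) + 2f(x₂) + ... + f(xₙ)]

x_0 = 0.0000, f(x_0) = 1.000000, coefficient = 1
x_1 = 0.3333, f(x_1) = 1.395612, coefficient = 4
x_2 = 0.6667, f(x_2) = 1.947734, coefficient = 2
x_3 = 1.0000, f(x_3) = 2.718282, coefficient = 4
x_4 = 1.3333, f(x_4) = 3.793668, coefficient = 2
x_5 = 1.6667, f(x_5) = 5.294490, coefficient = 4
x_6 = 2.0000, f(x_6) = 7.389056, coefficient = 1

I ≈ (0.333333/3) × 57.505397 = 6.389489
Exact value: 6.389056
Error: 0.000432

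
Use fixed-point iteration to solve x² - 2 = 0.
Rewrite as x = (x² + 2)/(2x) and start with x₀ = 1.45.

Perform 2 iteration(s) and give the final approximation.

Equation: x² - 2 = 0
Fixed-point form: x = (x² + 2)/(2x)
x₀ = 1.45

x_1 = g(1.450000) = 1.414655
x_2 = g(1.414655) = 1.414214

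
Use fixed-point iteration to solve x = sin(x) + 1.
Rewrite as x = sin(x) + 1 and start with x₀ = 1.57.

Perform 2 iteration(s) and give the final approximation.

Equation: x = sin(x) + 1
Fixed-point form: x = sin(x) + 1
x₀ = 1.57

x_1 = g(1.570000) = 2.000000
x_2 = g(2.000000) = 1.909298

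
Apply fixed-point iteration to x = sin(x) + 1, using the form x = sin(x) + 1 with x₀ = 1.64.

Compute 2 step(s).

Equation: x = sin(x) + 1
Fixed-point form: x = sin(x) + 1
x₀ = 1.64

x_1 = g(1.640000) = 1.997606
x_2 = g(1.997606) = 1.910291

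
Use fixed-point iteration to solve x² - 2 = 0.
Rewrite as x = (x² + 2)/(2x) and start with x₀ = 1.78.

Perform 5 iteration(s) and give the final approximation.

Equation: x² - 2 = 0
Fixed-point form: x = (x² + 2)/(2x)
x₀ = 1.78

x_1 = g(1.780000) = 1.451798
x_2 = g(1.451798) = 1.414700
x_3 = g(1.414700) = 1.414214
x_4 = g(1.414214) = 1.414214
x_5 = g(1.414214) = 1.414214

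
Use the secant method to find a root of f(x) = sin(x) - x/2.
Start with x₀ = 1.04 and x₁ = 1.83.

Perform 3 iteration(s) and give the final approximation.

f(x) = sin(x) - x/2
x₀ = 1.04, x₁ = 1.83

Secant formula: x_{n+1} = x_n - f(x_n)(x_n - x_{n-1})/(f(x_n) - f(x_{n-1}))

Iteration 1:
  f(1.040000) = 0.342404
  f(1.830000) = 0.051594
  x_2 = 1.830000 - 0.051594×(1.830000 - 1.040000)/(0.051594 - 0.342404)
       = 1.970159
Iteration 2:
  f(1.830000) = 0.051594
  f(1.970159) = -0.063770
  x_3 = 1.970159 - (-0.063770)×(1.970159 - 1.830000)/(-0.063770 - 0.051594)
       = 1.892683
Iteration 3:
  f(1.970159) = -0.063770
  f(1.892683) = 0.002299
  x_4 = 1.892683 - 0.002299×(1.892683 - 1.970159)/(0.002299 - (-0.063770))
       = 1.895379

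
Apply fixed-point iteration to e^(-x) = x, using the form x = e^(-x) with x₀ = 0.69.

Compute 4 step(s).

Equation: e^(-x) = x
Fixed-point form: x = e^(-x)
x₀ = 0.69

x_1 = g(0.690000) = 0.501576
x_2 = g(0.501576) = 0.605575
x_3 = g(0.605575) = 0.545760
x_4 = g(0.545760) = 0.579401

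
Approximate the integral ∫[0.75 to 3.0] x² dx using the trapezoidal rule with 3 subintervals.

f(x) = x²
a = 0.75, b = 3.0, n = 3
h = (b - a)/n = 0.750000

Trapezoidal rule: (h/2)[f(x₀) + 2f(x₁) + 2f(x₂) + ... + f(xₙ)]

x_0 = 0.7500, f(x_0) = 0.562500, coefficient = 1
x_1 = 1.5000, f(x_1) = 2.250000, coefficient = 2
x_2 = 2.2500, f(x_2) = 5.062500, coefficient = 2
x_3 = 3.0000, f(x_3) = 9.000000, coefficient = 1

I ≈ (0.750000/2) × 24.187500 = 9.070312
Exact value: 8.859375
Error: 0.210938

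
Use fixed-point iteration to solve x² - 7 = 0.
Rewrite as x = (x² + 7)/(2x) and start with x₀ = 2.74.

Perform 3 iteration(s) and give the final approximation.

Equation: x² - 7 = 0
Fixed-point form: x = (x² + 7)/(2x)
x₀ = 2.74

x_1 = g(2.740000) = 2.647372
x_2 = g(2.647372) = 2.645752
x_3 = g(2.645752) = 2.645751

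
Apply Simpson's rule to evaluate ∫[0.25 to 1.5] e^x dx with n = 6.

f(x) = e^x
a = 0.25, b = 1.5, n = 6
h = (b - a)/n = 0.208333

Simpson's rule: (h/3)[f(x₀) + 4f(x₁) + 2f(x₂) + ... + f(xₙ)]

x_0 = 0.2500, f(x_0) = 1.284025, coefficient = 1
x_1 = 0.4583, f(x_1) = 1.581436, coefficient = 4
x_2 = 0.6667, f(x_2) = 1.947734, coefficient = 2
x_3 = 0.8750, f(x_3) = 2.398875, coefficient = 4
x_4 = 1.0833, f(x_4) = 2.954512, coefficient = 2
x_5 = 1.2917, f(x_5) = 3.638846, coefficient = 4
x_6 = 1.5000, f(x_6) = 4.481689, coefficient = 1

I ≈ (0.208333/3) × 46.046836 = 3.197697
Exact value: 3.197664
Error: 0.000033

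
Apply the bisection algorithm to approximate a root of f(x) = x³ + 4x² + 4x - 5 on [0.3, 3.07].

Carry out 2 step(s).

f(x) = x³ + 4x² + 4x - 5
Initial interval: [0.3, 3.07]

Iteration 1:
  c_1 = (0.300000 + 3.070000)/2 = 1.685000
  f(c_1) = f(1.685000) = 17.880994
  f(a) × f(c) < 0, new interval: [0.300000, 1.685000]
Iteration 2:
  c_2 = (0.300000 + 1.685000)/2 = 0.992500
  f(c_2) = f(0.992500) = 3.887893
  f(a) × f(c) < 0, new interval: [0.300000, 0.992500]

After 2 iteration(s), the approximation is c_2 = 0.992500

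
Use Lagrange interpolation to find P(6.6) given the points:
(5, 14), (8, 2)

Lagrange interpolation formula:
P(x) = Σ yᵢ × Lᵢ(x)
where Lᵢ(x) = Π_{j≠i} (x - xⱼ)/(xᵢ - xⱼ)

L_0(6.6) = (6.6 - 8)/(5 - 8) = 0.466667
L_1(6.6) = (6.6 - 5)/(8 - 5) = 0.533333

P(6.6) = 14×L_0(6.6) + 2×L_1(6.6)
P(6.6) = 7.600000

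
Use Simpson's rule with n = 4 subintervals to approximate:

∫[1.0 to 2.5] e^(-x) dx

f(x) = e^(-x)
a = 1.0, b = 2.5, n = 4
h = (b - a)/n = 0.375000

Simpson's rule: (h/3)[f(x₀) + 4f(x₁) + 2f(x₂) + ... + f(xₙ)]

x_0 = 1.0000, f(x_0) = 0.367879, coefficient = 1
x_1 = 1.3750, f(x_1) = 0.252840, coefficient = 4
x_2 = 1.7500, f(x_2) = 0.173774, coefficient = 2
x_3 = 2.1250, f(x_3) = 0.119433, coefficient = 4
x_4 = 2.5000, f(x_4) = 0.082085, coefficient = 1

I ≈ (0.375000/3) × 2.286603 = 0.285825
Exact value: 0.285794
Error: 0.000031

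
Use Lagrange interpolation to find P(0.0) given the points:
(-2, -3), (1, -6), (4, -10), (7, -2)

Lagrange interpolation formula:
P(x) = Σ yᵢ × Lᵢ(x)
where Lᵢ(x) = Π_{j≠i} (x - xⱼ)/(xᵢ - xⱼ)

L_0(0.0) = (0.0 - 1)/(-2 - 1) × (0.0 - 4)/(-2 - 4) × (0.0 - 7)/(-2 - 7) = 0.172840
L_1(0.0) = (0.0 - (-2))/(1 - (-2)) × (0.0 - 4)/(1 - 4) × (0.0 - 7)/(1 - 7) = 1.037037
L_2(0.0) = (0.0 - (-2))/(4 - (-2)) × (0.0 - 1)/(4 - 1) × (0.0 - 7)/(4 - 7) = -0.259259
L_3(0.0) = (0.0 - (-2))/(7 - (-2)) × (0.0 - 1)/(7 - 1) × (0.0 - 4)/(7 - 4) = 0.049383

P(0.0) = (-3)×L_0(0.0) + (-6)×L_1(0.0) + (-10)×L_2(0.0) + (-2)×L_3(0.0)
P(0.0) = -4.246914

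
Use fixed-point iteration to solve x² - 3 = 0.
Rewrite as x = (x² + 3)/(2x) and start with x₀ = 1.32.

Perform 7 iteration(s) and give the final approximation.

Equation: x² - 3 = 0
Fixed-point form: x = (x² + 3)/(2x)
x₀ = 1.32

x_1 = g(1.320000) = 1.796364
x_2 = g(1.796364) = 1.733202
x_3 = g(1.733202) = 1.732051
x_4 = g(1.732051) = 1.732051
x_5 = g(1.732051) = 1.732051
x_6 = g(1.732051) = 1.732051
x_7 = g(1.732051) = 1.732051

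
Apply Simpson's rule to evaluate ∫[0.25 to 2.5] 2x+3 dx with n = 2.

f(x) = 2x+3
a = 0.25, b = 2.5, n = 2
h = (b - a)/n = 1.125000

Simpson's rule: (h/3)[f(x₀) + 4f(x₁) + 2f(x₂) + ... + f(xₙ)]

x_0 = 0.2500, f(x_0) = 3.500000, coefficient = 1
x_1 = 1.3750, f(x_1) = 5.750000, coefficient = 4
x_2 = 2.5000, f(x_2) = 8.000000, coefficient = 1

I ≈ (1.125000/3) × 34.500000 = 12.937500
Exact value: 12.937500
Error: 0.000000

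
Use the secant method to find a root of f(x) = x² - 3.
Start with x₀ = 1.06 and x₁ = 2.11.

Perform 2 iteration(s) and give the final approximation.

f(x) = x² - 3
x₀ = 1.06, x₁ = 2.11

Secant formula: x_{n+1} = x_n - f(x_n)(x_n - x_{n-1})/(f(x_n) - f(x_{n-1}))

Iteration 1:
  f(1.060000) = -1.876400
  f(2.110000) = 1.452100
  x_2 = 2.110000 - 1.452100×(2.110000 - 1.060000)/(1.452100 - (-1.876400))
       = 1.651924
Iteration 2:
  f(2.110000) = 1.452100
  f(1.651924) = -0.271146
  x_3 = 1.651924 - (-0.271146)×(1.651924 - 2.110000)/(-0.271146 - 1.452100)
       = 1.724001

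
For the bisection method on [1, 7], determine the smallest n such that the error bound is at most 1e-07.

We need (b-a)/2^n ≤ 1e-07
(7 - 1)/2^n ≤ 1e-07
6/2^n ≤ 1e-07
2^n ≥ 60000000
n ≥ log₂(60000000) = 25.84
n ≥ 26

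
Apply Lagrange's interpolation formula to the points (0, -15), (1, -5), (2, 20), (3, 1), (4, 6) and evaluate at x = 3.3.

Lagrange interpolation formula:
P(x) = Σ yᵢ × Lᵢ(x)
where Lᵢ(x) = Π_{j≠i} (x - xⱼ)/(xᵢ - xⱼ)

L_0(3.3) = (3.3 - 1)/(0 - 1) × (3.3 - 2)/(0 - 2) × (3.3 - 3)/(0 - 3) × (3.3 - 4)/(0 - 4) = -0.026162
L_1(3.3) = (3.3 - 0)/(1 - 0) × (3.3 - 2)/(1 - 2) × (3.3 - 3)/(1 - 3) × (3.3 - 4)/(1 - 4) = 0.150150
L_2(3.3) = (3.3 - 0)/(2 - 0) × (3.3 - 1)/(2 - 1) × (3.3 - 3)/(2 - 3) × (3.3 - 4)/(2 - 4) = -0.398475
L_3(3.3) = (3.3 - 0)/(3 - 0) × (3.3 - 1)/(3 - 1) × (3.3 - 2)/(3 - 2) × (3.3 - 4)/(3 - 4) = 1.151150
L_4(3.3) = (3.3 - 0)/(4 - 0) × (3.3 - 1)/(4 - 1) × (3.3 - 2)/(4 - 2) × (3.3 - 3)/(4 - 3) = 0.123337

P(3.3) = (-15)×L_0(3.3) + (-5)×L_1(3.3) + 20×L_2(3.3) + 1×L_3(3.3) + 6×L_4(3.3)
P(3.3) = -6.436637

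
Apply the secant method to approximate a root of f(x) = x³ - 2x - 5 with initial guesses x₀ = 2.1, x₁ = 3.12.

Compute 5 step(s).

f(x) = x³ - 2x - 5
x₀ = 2.1, x₁ = 3.12

Secant formula: x_{n+1} = x_n - f(x_n)(x_n - x_{n-1})/(f(x_n) - f(x_{n-1}))

Iteration 1:
  f(2.100000) = 0.061000
  f(3.120000) = 19.131328
  x_2 = 3.120000 - 19.131328×(3.120000 - 2.100000)/(19.131328 - 0.061000)
       = 2.096737
Iteration 2:
  f(3.120000) = 19.131328
  f(2.096737) = 0.024427
  x_3 = 2.096737 - 0.024427×(2.096737 - 3.120000)/(0.024427 - 19.131328)
       = 2.095429
Iteration 3:
  f(2.096737) = 0.024427
  f(2.095429) = 0.009801
  x_4 = 2.095429 - 0.009801×(2.095429 - 2.096737)/(0.009801 - 0.024427)
       = 2.094553
Iteration 4:
  f(2.095429) = 0.009801
  f(2.094553) = 0.000012
  x_5 = 2.094553 - 0.000012×(2.094553 - 2.095429)/(0.000012 - 0.009801)
       = 2.094551
Iteration 5:
  f(2.094553) = 0.000012
  f(2.094551) = 0.000000
  x_6 = 2.094551 - 0.000000×(2.094551 - 2.094553)/(0.000000 - 0.000012)
       = 2.094551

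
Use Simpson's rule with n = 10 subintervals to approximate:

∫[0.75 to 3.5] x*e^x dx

f(x) = x*e^x
a = 0.75, b = 3.5, n = 10
h = (b - a)/n = 0.275000

Simpson's rule: (h/3)[f(x₀) + 4f(x₁) + 2f(x₂) + ... + f(xₙ)]

x_0 = 0.7500, f(x_0) = 1.587750, coefficient = 1
x_1 = 1.0250, f(x_1) = 2.856773, coefficient = 4
x_2 = 1.3000, f(x_2) = 4.770086, coefficient = 2
x_3 = 1.5750, f(x_3) = 7.608418, coefficient = 4
x_4 = 1.8500, f(x_4) = 11.765666, coefficient = 2
x_5 = 2.1250, f(x_5) = 17.792407, coefficient = 4
x_6 = 2.4000, f(x_6) = 26.455623, coefficient = 2
x_7 = 2.6750, f(x_7) = 38.820536, coefficient = 4
x_8 = 2.9500, f(x_8) = 56.362563, coefficient = 2
x_9 = 3.2250, f(x_9) = 81.120277, coefficient = 4
x_10 = 3.5000, f(x_10) = 115.904082, coefficient = 1

I ≈ (0.275000/3) × 908.993351 = 83.324391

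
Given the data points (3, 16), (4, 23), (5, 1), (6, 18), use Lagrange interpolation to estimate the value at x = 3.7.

Lagrange interpolation formula:
P(x) = Σ yᵢ × Lᵢ(x)
where Lᵢ(x) = Π_{j≠i} (x - xⱼ)/(xᵢ - xⱼ)

L_0(3.7) = (3.7 - 4)/(3 - 4) × (3.7 - 5)/(3 - 5) × (3.7 - 6)/(3 - 6) = 0.149500
L_1(3.7) = (3.7 - 3)/(4 - 3) × (3.7 - 5)/(4 - 5) × (3.7 - 6)/(4 - 6) = 1.046500
L_2(3.7) = (3.7 - 3)/(5 - 3) × (3.7 - 4)/(5 - 4) × (3.7 - 6)/(5 - 6) = -0.241500
L_3(3.7) = (3.7 - 3)/(6 - 3) × (3.7 - 4)/(6 - 4) × (3.7 - 5)/(6 - 5) = 0.045500

P(3.7) = 16×L_0(3.7) + 23×L_1(3.7) + 1×L_2(3.7) + 18×L_3(3.7)
P(3.7) = 27.039000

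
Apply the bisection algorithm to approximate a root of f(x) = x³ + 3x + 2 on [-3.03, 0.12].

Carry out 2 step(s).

f(x) = x³ + 3x + 2
Initial interval: [-3.03, 0.12]

Iteration 1:
  c_1 = (-3.030000 + 0.120000)/2 = -1.455000
  f(c_1) = f(-1.455000) = -5.445271
  f(a) × f(c) ≥ 0, new interval: [-1.455000, 0.120000]
Iteration 2:
  c_2 = (-1.455000 + 0.120000)/2 = -0.667500
  f(c_2) = f(-0.667500) = -0.299909
  f(a) × f(c) ≥ 0, new interval: [-0.667500, 0.120000]

After 2 iteration(s), the approximation is c_2 = -0.667500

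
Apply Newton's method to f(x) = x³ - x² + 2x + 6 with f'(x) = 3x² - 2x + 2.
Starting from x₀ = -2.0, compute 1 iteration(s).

f(x) = x³ - x² + 2x + 6
f'(x) = 3x² - 2x + 2
x₀ = -2.0

Newton-Raphson formula: x_{n+1} = x_n - f(x_n)/f'(x_n)

Iteration 1:
  f(-2.000000) = -10.000000
  f'(-2.000000) = 18.000000
  x_1 = -2.000000 - (-10.000000)/18.000000 = -1.444444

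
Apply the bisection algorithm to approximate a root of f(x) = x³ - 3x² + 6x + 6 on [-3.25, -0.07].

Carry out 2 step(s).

f(x) = x³ - 3x² + 6x + 6
Initial interval: [-3.25, -0.07]

Iteration 1:
  c_1 = (-3.250000 + (-0.070000))/2 = -1.660000
  f(c_1) = f(-1.660000) = -16.801096
  f(a) × f(c) ≥ 0, new interval: [-1.660000, -0.070000]
Iteration 2:
  c_2 = (-1.660000 + (-0.070000))/2 = -0.865000
  f(c_2) = f(-0.865000) = -2.081890
  f(a) × f(c) ≥ 0, new interval: [-0.865000, -0.070000]

After 2 iteration(s), the approximation is c_2 = -0.865000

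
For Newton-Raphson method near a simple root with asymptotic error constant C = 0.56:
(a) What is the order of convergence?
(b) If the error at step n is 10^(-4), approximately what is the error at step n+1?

(a) Newton-Raphson has quadratic (order 2) convergence near simple roots.
    This means |e_{n+1}| ≈ C|e_n|².

(b) With |e_n| = 10^(-4) and C = 0.56:
    |e_{n+1}| ≈ 0.56 × (10^(-4))² = 0.56 × 10^(-8)

(a) 2 (quadratic); (b) |e_{n+1}| ≈ 5.600e-09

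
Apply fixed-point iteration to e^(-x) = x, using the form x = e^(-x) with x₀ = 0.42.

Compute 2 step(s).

Equation: e^(-x) = x
Fixed-point form: x = e^(-x)
x₀ = 0.42

x_1 = g(0.420000) = 0.657047
x_2 = g(0.657047) = 0.518380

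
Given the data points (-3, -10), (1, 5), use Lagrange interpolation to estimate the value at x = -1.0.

Lagrange interpolation formula:
P(x) = Σ yᵢ × Lᵢ(x)
where Lᵢ(x) = Π_{j≠i} (x - xⱼ)/(xᵢ - xⱼ)

L_0(-1.0) = (-1.0 - 1)/(-3 - 1) = 0.500000
L_1(-1.0) = (-1.0 - (-3))/(1 - (-3)) = 0.500000

P(-1.0) = (-10)×L_0(-1.0) + 5×L_1(-1.0)
P(-1.0) = -2.500000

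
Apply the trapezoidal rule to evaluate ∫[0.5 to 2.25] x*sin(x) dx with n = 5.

f(x) = x*sin(x)
a = 0.5, b = 2.25, n = 5
h = (b - a)/n = 0.350000

Trapezoidal rule: (h/2)[f(x₀) + 2f(x₁) + 2f(x₂) + ... + f(xₙ)]

x_0 = 0.5000, f(x_0) = 0.239713, coefficient = 1
x_1 = 0.8500, f(x_1) = 0.638588, coefficient = 2
x_2 = 1.2000, f(x_2) = 1.118447, coefficient = 2
x_3 = 1.5500, f(x_3) = 1.549665, coefficient = 2
x_4 = 1.9000, f(x_4) = 1.797970, coefficient = 2
x_5 = 2.2500, f(x_5) = 1.750665, coefficient = 1

I ≈ (0.350000/2) × 12.199718 = 2.134951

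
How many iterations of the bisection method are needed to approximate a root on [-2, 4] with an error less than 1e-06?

We need (b-a)/2^n ≤ 1e-06
(4 - (-2))/2^n ≤ 1e-06
6/2^n ≤ 1e-06
2^n ≥ 6000000
n ≥ log₂(6000000) = 22.52
n ≥ 23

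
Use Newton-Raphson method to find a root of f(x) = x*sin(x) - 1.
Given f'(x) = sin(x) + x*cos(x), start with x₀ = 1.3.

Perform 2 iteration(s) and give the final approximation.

f(x) = x*sin(x) - 1
f'(x) = sin(x) + x*cos(x)
x₀ = 1.3

Newton-Raphson formula: x_{n+1} = x_n - f(x_n)/f'(x_n)

Iteration 1:
  f(1.300000) = 0.252626
  f'(1.300000) = 1.311307
  x_1 = 1.300000 - 0.252626/1.311307 = 1.107348
Iteration 2:
  f(1.107348) = -0.009459
  f'(1.107348) = 1.389540
  x_2 = 1.107348 - (-0.009459)/1.389540 = 1.114155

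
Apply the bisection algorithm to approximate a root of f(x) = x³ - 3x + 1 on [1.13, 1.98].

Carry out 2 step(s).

f(x) = x³ - 3x + 1
Initial interval: [1.13, 1.98]

Iteration 1:
  c_1 = (1.130000 + 1.980000)/2 = 1.555000
  f(c_1) = f(1.555000) = 0.095029
  f(a) × f(c) < 0, new interval: [1.130000, 1.555000]
Iteration 2:
  c_2 = (1.130000 + 1.555000)/2 = 1.342500
  f(c_2) = f(1.342500) = -0.607904
  f(a) × f(c) ≥ 0, new interval: [1.342500, 1.555000]

After 2 iteration(s), the approximation is c_2 = 1.342500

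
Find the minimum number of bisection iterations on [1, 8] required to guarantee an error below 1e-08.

We need (b-a)/2^n ≤ 1e-08
(8 - 1)/2^n ≤ 1e-08
7/2^n ≤ 1e-08
2^n ≥ 700000000
n ≥ log₂(700000000) = 29.38
n ≥ 30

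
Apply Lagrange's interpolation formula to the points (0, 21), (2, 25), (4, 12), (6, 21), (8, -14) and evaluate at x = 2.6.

Lagrange interpolation formula:
P(x) = Σ yᵢ × Lᵢ(x)
where Lᵢ(x) = Π_{j≠i} (x - xⱼ)/(xᵢ - xⱼ)

L_0(2.6) = (2.6 - 2)/(0 - 2) × (2.6 - 4)/(0 - 4) × (2.6 - 6)/(0 - 6) × (2.6 - 8)/(0 - 8) = -0.040163
L_1(2.6) = (2.6 - 0)/(2 - 0) × (2.6 - 4)/(2 - 4) × (2.6 - 6)/(2 - 6) × (2.6 - 8)/(2 - 8) = 0.696150
L_2(2.6) = (2.6 - 0)/(4 - 0) × (2.6 - 2)/(4 - 2) × (2.6 - 6)/(4 - 6) × (2.6 - 8)/(4 - 8) = 0.447525
L_3(2.6) = (2.6 - 0)/(6 - 0) × (2.6 - 2)/(6 - 2) × (2.6 - 4)/(6 - 4) × (2.6 - 8)/(6 - 8) = -0.122850
L_4(2.6) = (2.6 - 0)/(8 - 0) × (2.6 - 2)/(8 - 2) × (2.6 - 4)/(8 - 4) × (2.6 - 6)/(8 - 6) = 0.019338

P(2.6) = 21×L_0(2.6) + 25×L_1(2.6) + 12×L_2(2.6) + 21×L_3(2.6) + (-14)×L_4(2.6)
P(2.6) = 19.080063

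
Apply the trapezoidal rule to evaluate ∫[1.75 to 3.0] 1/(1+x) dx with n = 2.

f(x) = 1/(1+x)
a = 1.75, b = 3.0, n = 2
h = (b - a)/n = 0.625000

Trapezoidal rule: (h/2)[f(x₀) + 2f(x₁) + 2f(x₂) + ... + f(xₙ)]

x_0 = 1.7500, f(x_0) = 0.363636, coefficient = 1
x_1 = 2.3750, f(x_1) = 0.296296, coefficient = 2
x_2 = 3.0000, f(x_2) = 0.250000, coefficient = 1

I ≈ (0.625000/2) × 1.206229 = 0.376947
Exact value: 0.374693
Error: 0.002253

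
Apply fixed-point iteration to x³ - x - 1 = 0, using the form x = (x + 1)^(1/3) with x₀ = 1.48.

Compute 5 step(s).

Equation: x³ - x - 1 = 0
Fixed-point form: x = (x + 1)^(1/3)
x₀ = 1.48

x_1 = g(1.480000) = 1.353580
x_2 = g(1.353580) = 1.330178
x_3 = g(1.330178) = 1.325754
x_4 = g(1.325754) = 1.324915
x_5 = g(1.324915) = 1.324755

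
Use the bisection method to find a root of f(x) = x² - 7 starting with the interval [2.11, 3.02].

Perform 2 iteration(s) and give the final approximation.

f(x) = x² - 7
Initial interval: [2.11, 3.02]

Iteration 1:
  c_1 = (2.110000 + 3.020000)/2 = 2.565000
  f(c_1) = f(2.565000) = -0.420775
  f(a) × f(c) ≥ 0, new interval: [2.565000, 3.020000]
Iteration 2:
  c_2 = (2.565000 + 3.020000)/2 = 2.792500
  f(c_2) = f(2.792500) = 0.798056
  f(a) × f(c) < 0, new interval: [2.565000, 2.792500]

After 2 iteration(s), the approximation is c_2 = 2.792500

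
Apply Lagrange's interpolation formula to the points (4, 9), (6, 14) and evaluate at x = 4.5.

Lagrange interpolation formula:
P(x) = Σ yᵢ × Lᵢ(x)
where Lᵢ(x) = Π_{j≠i} (x - xⱼ)/(xᵢ - xⱼ)

L_0(4.5) = (4.5 - 6)/(4 - 6) = 0.750000
L_1(4.5) = (4.5 - 4)/(6 - 4) = 0.250000

P(4.5) = 9×L_0(4.5) + 14×L_1(4.5)
P(4.5) = 10.250000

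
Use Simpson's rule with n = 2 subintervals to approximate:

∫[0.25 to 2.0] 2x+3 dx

f(x) = 2x+3
a = 0.25, b = 2.0, n = 2
h = (b - a)/n = 0.875000

Simpson's rule: (h/3)[f(x₀) + 4f(x₁) + 2f(x₂) + ... + f(xₙ)]

x_0 = 0.2500, f(x_0) = 3.500000, coefficient = 1
x_1 = 1.1250, f(x_1) = 5.250000, coefficient = 4
x_2 = 2.0000, f(x_2) = 7.000000, coefficient = 1

I ≈ (0.875000/3) × 31.500000 = 9.187500
Exact value: 9.187500
Error: 0.000000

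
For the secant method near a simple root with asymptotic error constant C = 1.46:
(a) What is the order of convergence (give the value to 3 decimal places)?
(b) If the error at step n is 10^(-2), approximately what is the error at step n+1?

(a) Secant method has superlinear convergence with order φ = (1+√5)/2 ≈ 1.618.
    This means |e_{n+1}| ≈ C|e_n|^1.618.

(b) With |e_n| = 10^(-2) and C = 1.46:
    |e_{n+1}| ≈ 1.46 × (10^(-2))^1.618 = 1.46 × 10^(-3.24)

(a) ≈ 1.618 (golden ratio); (b) |e_{n+1}| ≈ 8.478e-04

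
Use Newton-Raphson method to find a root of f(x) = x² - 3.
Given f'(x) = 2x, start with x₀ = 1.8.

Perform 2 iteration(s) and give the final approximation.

f(x) = x² - 3
f'(x) = 2x
x₀ = 1.8

Newton-Raphson formula: x_{n+1} = x_n - f(x_n)/f'(x_n)

Iteration 1:
  f(1.800000) = 0.240000
  f'(1.800000) = 3.600000
  x_1 = 1.800000 - 0.240000/3.600000 = 1.733333
Iteration 2:
  f(1.733333) = 0.004444
  f'(1.733333) = 3.466667
  x_2 = 1.733333 - 0.004444/3.466667 = 1.732051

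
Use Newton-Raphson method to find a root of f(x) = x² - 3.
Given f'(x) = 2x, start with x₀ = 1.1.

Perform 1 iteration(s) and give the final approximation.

f(x) = x² - 3
f'(x) = 2x
x₀ = 1.1

Newton-Raphson formula: x_{n+1} = x_n - f(x_n)/f'(x_n)

Iteration 1:
  f(1.100000) = -1.790000
  f'(1.100000) = 2.200000
  x_1 = 1.100000 - (-1.790000)/2.200000 = 1.913636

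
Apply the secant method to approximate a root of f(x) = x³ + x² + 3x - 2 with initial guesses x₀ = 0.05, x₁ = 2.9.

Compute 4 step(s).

f(x) = x³ + x² + 3x - 2
x₀ = 0.05, x₁ = 2.9

Secant formula: x_{n+1} = x_n - f(x_n)(x_n - x_{n-1})/(f(x_n) - f(x_{n-1}))

Iteration 1:
  f(0.050000) = -1.847375
  f(2.900000) = 39.499000
  x_2 = 2.900000 - 39.499000×(2.900000 - 0.050000)/(39.499000 - (-1.847375))
       = 0.177339
Iteration 2:
  f(2.900000) = 39.499000
  f(0.177339) = -1.430956
  x_3 = 0.177339 - (-1.430956)×(0.177339 - 2.900000)/(-1.430956 - 39.499000)
       = 0.272526
Iteration 3:
  f(0.177339) = -1.430956
  f(0.272526) = -1.087909
  x_4 = 0.272526 - (-1.087909)×(0.272526 - 0.177339)/(-1.087909 - (-1.430956))
       = 0.574395
Iteration 4:
  f(0.272526) = -1.087909
  f(0.574395) = 0.242625
  x_5 = 0.574395 - 0.242625×(0.574395 - 0.272526)/(0.242625 - (-1.087909))
       = 0.519349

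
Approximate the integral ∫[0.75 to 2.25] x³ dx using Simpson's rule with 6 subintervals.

f(x) = x³
a = 0.75, b = 2.25, n = 6
h = (b - a)/n = 0.250000

Simpson's rule: (h/3)[f(x₀) + 4f(x₁) + 2f(x₂) + ... + f(xₙ)]

x_0 = 0.7500, f(x_0) = 0.421875, coefficient = 1
x_1 = 1.0000, f(x_1) = 1.000000, coefficient = 4
x_2 = 1.2500, f(x_2) = 1.953125, coefficient = 2
x_3 = 1.5000, f(x_3) = 3.375000, coefficient = 4
x_4 = 1.7500, f(x_4) = 5.359375, coefficient = 2
x_5 = 2.0000, f(x_5) = 8.000000, coefficient = 4
x_6 = 2.2500, f(x_6) = 11.390625, coefficient = 1

I ≈ (0.250000/3) × 75.937500 = 6.328125
Exact value: 6.328125
Error: 0.000000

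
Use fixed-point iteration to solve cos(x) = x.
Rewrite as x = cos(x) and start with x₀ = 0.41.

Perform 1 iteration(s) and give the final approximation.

Equation: cos(x) = x
Fixed-point form: x = cos(x)
x₀ = 0.41

x_1 = g(0.410000) = 0.917121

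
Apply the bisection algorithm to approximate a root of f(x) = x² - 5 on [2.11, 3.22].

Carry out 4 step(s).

f(x) = x² - 5
Initial interval: [2.11, 3.22]

Iteration 1:
  c_1 = (2.110000 + 3.220000)/2 = 2.665000
  f(c_1) = f(2.665000) = 2.102225
  f(a) × f(c) < 0, new interval: [2.110000, 2.665000]
Iteration 2:
  c_2 = (2.110000 + 2.665000)/2 = 2.387500
  f(c_2) = f(2.387500) = 0.700156
  f(a) × f(c) < 0, new interval: [2.110000, 2.387500]
Iteration 3:
  c_3 = (2.110000 + 2.387500)/2 = 2.248750
  f(c_3) = f(2.248750) = 0.056877
  f(a) × f(c) < 0, new interval: [2.110000, 2.248750]
Iteration 4:
  c_4 = (2.110000 + 2.248750)/2 = 2.179375
  f(c_4) = f(2.179375) = -0.250325
  f(a) × f(c) ≥ 0, new interval: [2.179375, 2.248750]

After 4 iteration(s), the approximation is c_4 = 2.179375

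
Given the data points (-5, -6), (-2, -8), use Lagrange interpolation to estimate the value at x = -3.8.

Lagrange interpolation formula:
P(x) = Σ yᵢ × Lᵢ(x)
where Lᵢ(x) = Π_{j≠i} (x - xⱼ)/(xᵢ - xⱼ)

L_0(-3.8) = (-3.8 - (-2))/(-5 - (-2)) = 0.600000
L_1(-3.8) = (-3.8 - (-5))/(-2 - (-5)) = 0.400000

P(-3.8) = (-6)×L_0(-3.8) + (-8)×L_1(-3.8)
P(-3.8) = -6.800000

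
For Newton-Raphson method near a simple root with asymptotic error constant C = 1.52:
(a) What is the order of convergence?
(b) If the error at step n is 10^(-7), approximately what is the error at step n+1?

(a) Newton-Raphson has quadratic (order 2) convergence near simple roots.
    This means |e_{n+1}| ≈ C|e_n|².

(b) With |e_n| = 10^(-7) and C = 1.52:
    |e_{n+1}| ≈ 1.52 × (10^(-7))² = 1.52 × 10^(-14)

(a) 2 (quadratic); (b) |e_{n+1}| ≈ 1.520e-14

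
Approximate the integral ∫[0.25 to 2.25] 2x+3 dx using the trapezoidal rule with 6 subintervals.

f(x) = 2x+3
a = 0.25, b = 2.25, n = 6
h = (b - a)/n = 0.333333

Trapezoidal rule: (h/2)[f(x₀) + 2f(x₁) + 2f(x₂) + ... + f(xₙ)]

x_0 = 0.2500, f(x_0) = 3.500000, coefficient = 1
x_1 = 0.5833, f(x_1) = 4.166667, coefficient = 2
x_2 = 0.9167, f(x_2) = 4.833333, coefficient = 2
x_3 = 1.2500, f(x_3) = 5.500000, coefficient = 2
x_4 = 1.5833, f(x_4) = 6.166667, coefficient = 2
x_5 = 1.9167, f(x_5) = 6.833333, coefficient = 2
x_6 = 2.2500, f(x_6) = 7.500000, coefficient = 1

I ≈ (0.333333/2) × 66.000000 = 11.000000
Exact value: 11.000000
Error: 0.000000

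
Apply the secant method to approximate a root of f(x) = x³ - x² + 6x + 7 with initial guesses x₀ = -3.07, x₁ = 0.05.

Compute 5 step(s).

f(x) = x³ - x² + 6x + 7
x₀ = -3.07, x₁ = 0.05

Secant formula: x_{n+1} = x_n - f(x_n)(x_n - x_{n-1})/(f(x_n) - f(x_{n-1}))

Iteration 1:
  f(-3.070000) = -49.779343
  f(0.050000) = 7.297625
  x_2 = 0.050000 - 7.297625×(0.050000 - (-3.070000))/(7.297625 - (-49.779343))
       = -0.348910
Iteration 2:
  f(0.050000) = 7.297625
  f(-0.348910) = 4.742324
  x_3 = -0.348910 - 4.742324×(-0.348910 - 0.050000)/(4.742324 - 7.297625)
       = -1.089239
Iteration 3:
  f(-0.348910) = 4.742324
  f(-1.089239) = -2.014191
  x_4 = -1.089239 - (-2.014191)×(-1.089239 - (-0.348910))/(-2.014191 - 4.742324)
       = -0.868539
Iteration 4:
  f(-1.089239) = -2.014191
  f(-0.868539) = 0.379217
  x_5 = -0.868539 - 0.379217×(-0.868539 - (-1.089239))/(0.379217 - (-2.014191))
       = -0.903507
Iteration 5:
  f(-0.868539) = 0.379217
  f(-0.903507) = 0.025078
  x_6 = -0.903507 - 0.025078×(-0.903507 - (-0.868539))/(0.025078 - 0.379217)
       = -0.905983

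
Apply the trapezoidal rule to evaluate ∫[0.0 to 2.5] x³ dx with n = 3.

f(x) = x³
a = 0.0, b = 2.5, n = 3
h = (b - a)/n = 0.833333

Trapezoidal rule: (h/2)[f(x₀) + 2f(x₁) + 2f(x₂) + ... + f(xₙ)]

x_0 = 0.0000, f(x_0) = 0.000000, coefficient = 1
x_1 = 0.8333, f(x_1) = 0.578704, coefficient = 2
x_2 = 1.6667, f(x_2) = 4.629630, coefficient = 2
x_3 = 2.5000, f(x_3) = 15.625000, coefficient = 1

I ≈ (0.833333/2) × 26.041667 = 10.850694
Exact value: 9.765625
Error: 1.085069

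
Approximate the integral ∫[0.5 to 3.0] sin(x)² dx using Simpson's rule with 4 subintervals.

f(x) = sin(x)²
a = 0.5, b = 3.0, n = 4
h = (b - a)/n = 0.625000

Simpson's rule: (h/3)[f(x₀) + 4f(x₁) + 2f(x₂) + ... + f(xₙ)]

x_0 = 0.5000, f(x_0) = 0.229849, coefficient = 1
x_1 = 1.1250, f(x_1) = 0.814087, coefficient = 4
x_2 = 1.7500, f(x_2) = 0.968228, coefficient = 2
x_3 = 2.3750, f(x_3) = 0.481199, coefficient = 4
x_4 = 3.0000, f(x_4) = 0.019915, coefficient = 1

I ≈ (0.625000/3) × 7.367363 = 1.534867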